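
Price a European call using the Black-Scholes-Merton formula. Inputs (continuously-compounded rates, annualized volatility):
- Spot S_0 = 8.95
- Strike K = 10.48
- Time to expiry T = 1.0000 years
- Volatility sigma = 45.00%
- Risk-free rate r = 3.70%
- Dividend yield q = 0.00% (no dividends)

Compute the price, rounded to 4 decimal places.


d1 = (ln(S/K) + (r - q + 0.5*sigma^2) * T) / (sigma * sqrt(T)) = -0.04347810
d2 = d1 - sigma * sqrt(T) = -0.49347810
exp(-rT) = 0.96367614; exp(-qT) = 1.00000000
C = S_0 * exp(-qT) * N(d1) - K * exp(-rT) * N(d2)
N(d1) = 0.48266021; N(d2) = 0.31083740
C = 8.9500 * 1.00000000 * 0.48266021 - 10.4800 * 0.96367614 * 0.31083740 = 1.1806

Answer: Price = 1.1806


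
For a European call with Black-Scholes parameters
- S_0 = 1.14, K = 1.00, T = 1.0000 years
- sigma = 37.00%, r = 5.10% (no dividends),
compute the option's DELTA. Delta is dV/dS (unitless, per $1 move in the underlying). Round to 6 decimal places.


d1 = 0.6769682768; d2 = 0.3069682768
phi(d1) = 0.3172448020; exp(-qT) = 1.0000000000; exp(-rT) = 0.9502786705
N(d1) = 0.7507869589
Delta = exp(-qT) * N(d1) = 1.0000000000 * 0.7507869589 = 0.750787

Answer: Delta = 0.750787


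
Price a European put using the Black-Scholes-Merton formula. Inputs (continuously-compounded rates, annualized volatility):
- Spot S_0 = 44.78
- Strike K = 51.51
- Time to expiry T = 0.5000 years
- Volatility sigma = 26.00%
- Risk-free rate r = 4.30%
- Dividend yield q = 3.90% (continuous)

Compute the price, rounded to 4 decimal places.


Answer: Price = 7.6296

Derivation:
d1 = (ln(S/K) + (r - q + 0.5*sigma^2) * T) / (sigma * sqrt(T)) = -0.65877523
d2 = d1 - sigma * sqrt(T) = -0.84262299
exp(-rT) = 0.97872948; exp(-qT) = 0.98068890
P = K * exp(-rT) * N(-d2) - S_0 * exp(-qT) * N(-d1)
N(-d1) = 0.74497994; N(-d2) = 0.80028034
P = 51.5100 * 0.97872948 * 0.80028034 - 44.7800 * 0.98068890 * 0.74497994 = 7.6296


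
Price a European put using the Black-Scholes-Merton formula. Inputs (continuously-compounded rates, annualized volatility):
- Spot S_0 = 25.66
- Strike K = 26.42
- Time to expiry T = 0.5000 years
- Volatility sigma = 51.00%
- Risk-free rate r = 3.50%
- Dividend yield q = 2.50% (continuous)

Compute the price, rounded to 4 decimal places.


d1 = (ln(S/K) + (r - q + 0.5*sigma^2) * T) / (sigma * sqrt(T)) = 0.11323985
d2 = d1 - sigma * sqrt(T) = -0.24738461
exp(-rT) = 0.98265224; exp(-qT) = 0.98757780
P = K * exp(-rT) * N(-d2) - S_0 * exp(-qT) * N(-d1)
N(-d1) = 0.45492020; N(-d2) = 0.59769471
P = 26.4200 * 0.98265224 * 0.59769471 - 25.6600 * 0.98757780 * 0.45492020 = 3.9889

Answer: Price = 3.9889


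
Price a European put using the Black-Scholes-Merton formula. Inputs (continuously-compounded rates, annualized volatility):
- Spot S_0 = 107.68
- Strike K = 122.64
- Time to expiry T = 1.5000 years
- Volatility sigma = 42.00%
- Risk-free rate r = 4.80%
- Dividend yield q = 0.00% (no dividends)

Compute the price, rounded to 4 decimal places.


Answer: Price = 25.8701

Derivation:
d1 = (ln(S/K) + (r - q + 0.5*sigma^2) * T) / (sigma * sqrt(T)) = 0.14426840
d2 = d1 - sigma * sqrt(T) = -0.37012445
exp(-rT) = 0.93053090; exp(-qT) = 1.00000000
P = K * exp(-rT) * N(-d2) - S_0 * exp(-qT) * N(-d1)
N(-d1) = 0.44264427; N(-d2) = 0.64435512
P = 122.6400 * 0.93053090 * 0.64435512 - 107.6800 * 1.00000000 * 0.44264427 = 25.8701


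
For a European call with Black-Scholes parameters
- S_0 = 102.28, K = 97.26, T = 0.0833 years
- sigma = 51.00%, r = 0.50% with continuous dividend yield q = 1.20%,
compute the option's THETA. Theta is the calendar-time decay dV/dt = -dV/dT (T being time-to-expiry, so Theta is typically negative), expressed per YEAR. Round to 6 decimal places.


Answer: Theta = -32.575695

Derivation:
d1 = 0.4115388675; d2 = 0.2643439967
phi(d1) = 0.3665498858; exp(-qT) = 0.9990008994; exp(-rT) = 0.9995835867
Theta = -S*exp(-qT)*phi(d1)*sigma/(2*sqrt(T)) - r*K*exp(-rT)*N(d2) + q*S*exp(-qT)*N(d1)
N(d1) = 0.6596612764; N(d2) = 0.6042425694; sqrt(T) = 0.2886173938
Term 1 = -102.2800 * 0.9990008994 * 0.3665498858 * 0.5100 / (2 * 0.2886173938) = -33.0908076258
Term 2 = -0.0050 * 97.2600 * 0.9995835867 * 0.6042425694 = -0.2937208013
Term 3 = 0.0120 * 102.2800 * 0.9990008994 * 0.6596612764 = 0.8088329505
Theta = -33.0908076258 + (-0.2937208013) + (0.8088329505) = -32.575695


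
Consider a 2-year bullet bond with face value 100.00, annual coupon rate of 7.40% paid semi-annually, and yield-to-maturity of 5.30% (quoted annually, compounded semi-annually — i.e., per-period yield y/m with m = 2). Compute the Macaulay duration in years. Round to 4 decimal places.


Coupon per period c = face * coupon_rate / m = 3.700000
Periods per year m = 2; per-period yield y/m = 0.026500
Number of cashflows N = 4
Cashflows (t years, CF_t, discount factor 1/(1+y/m)^(m*t), PV):
  t = 0.5000: CF_t = 3.700000, DF = 0.974184, PV = 3.604481
  t = 1.0000: CF_t = 3.700000, DF = 0.949035, PV = 3.511428
  t = 1.5000: CF_t = 3.700000, DF = 0.924535, PV = 3.420778
  t = 2.0000: CF_t = 103.700000, DF = 0.900667, PV = 93.399154
Price P = sum_t PV_t = 103.935841
Macaulay numerator sum_t t * PV_t:
  t * PV_t at t = 0.5000: 1.802241
  t * PV_t at t = 1.0000: 3.511428
  t * PV_t at t = 1.5000: 5.131167
  t * PV_t at t = 2.0000: 186.798308
Macaulay duration D = (sum_t t * PV_t) / P = 197.243143 / 103.935841 = 1.897739

Answer: Macaulay duration = 1.8977 years


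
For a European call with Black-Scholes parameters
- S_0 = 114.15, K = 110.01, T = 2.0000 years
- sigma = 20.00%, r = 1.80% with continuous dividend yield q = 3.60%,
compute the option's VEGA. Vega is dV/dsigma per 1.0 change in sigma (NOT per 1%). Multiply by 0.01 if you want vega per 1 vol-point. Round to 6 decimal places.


d1 = 0.1447521906; d2 = -0.1380905219
phi(d1) = 0.3947845399; exp(-qT) = 0.9305308958; exp(-rT) = 0.9646402935
Vega = S * exp(-qT) * phi(d1) * sqrt(T) = 114.1500 * 0.9305308958 * 0.3947845399 * 1.4142135624 = 59.303708

Answer: Vega = 59.303708


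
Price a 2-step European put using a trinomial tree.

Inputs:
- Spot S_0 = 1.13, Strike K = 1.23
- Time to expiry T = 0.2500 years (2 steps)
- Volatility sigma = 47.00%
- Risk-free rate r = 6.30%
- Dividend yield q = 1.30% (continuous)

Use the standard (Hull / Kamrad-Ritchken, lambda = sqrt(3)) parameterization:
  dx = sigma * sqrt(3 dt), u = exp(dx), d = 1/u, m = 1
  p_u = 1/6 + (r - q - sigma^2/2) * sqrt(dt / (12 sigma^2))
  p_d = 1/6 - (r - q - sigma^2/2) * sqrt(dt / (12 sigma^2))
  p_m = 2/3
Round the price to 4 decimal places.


dt = T/N = 0.125000; dx = sigma*sqrt(3*dt) = 0.287815
u = exp(dx) = 1.333511; d = 1/u = 0.749900
p_u = 0.153540, p_m = 0.666667, p_d = 0.179794
Discount per step: exp(-r*dt) = 0.992156
Stock lattice S(k, j) with j the centered position index:
  k=0: S(0,+0) = 1.1300
  k=1: S(1,-1) = 0.8474; S(1,+0) = 1.1300; S(1,+1) = 1.5069
  k=2: S(2,-2) = 0.6355; S(2,-1) = 0.8474; S(2,+0) = 1.1300; S(2,+1) = 1.5069; S(2,+2) = 2.0094
Terminal payoffs V(N, j) = max(K - S_T, 0):
  V(2,-2) = 0.594544; V(2,-1) = 0.382613; V(2,+0) = 0.100000; V(2,+1) = 0.000000; V(2,+2) = 0.000000
Backward induction: V(k, j) = exp(-r*dt) * [p_u * V(k+1, j+1) + p_m * V(k+1, j) + p_d * V(k+1, j-1)]
  V(1,-1) = exp(-r*dt) * [p_u*0.100000 + p_m*0.382613 + p_d*0.594544] = 0.374365
  V(1,+0) = exp(-r*dt) * [p_u*0.000000 + p_m*0.100000 + p_d*0.382613] = 0.134395
  V(1,+1) = exp(-r*dt) * [p_u*0.000000 + p_m*0.000000 + p_d*0.100000] = 0.017838
  V(0,+0) = exp(-r*dt) * [p_u*0.017838 + p_m*0.134395 + p_d*0.374365] = 0.158392

Answer: Price = V(0,0) = 0.1584


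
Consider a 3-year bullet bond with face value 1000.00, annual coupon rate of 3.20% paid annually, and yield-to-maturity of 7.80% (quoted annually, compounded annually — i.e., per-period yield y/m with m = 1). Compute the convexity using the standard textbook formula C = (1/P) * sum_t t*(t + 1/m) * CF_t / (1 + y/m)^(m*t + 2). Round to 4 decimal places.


Answer: Convexity = 9.8750

Derivation:
Coupon per period c = face * coupon_rate / m = 32.000000
Periods per year m = 1; per-period yield y/m = 0.078000
Number of cashflows N = 3
Cashflows (t years, CF_t, discount factor 1/(1+y/m)^(m*t), PV):
  t = 1.0000: CF_t = 32.000000, DF = 0.927644, PV = 29.684601
  t = 2.0000: CF_t = 32.000000, DF = 0.860523, PV = 27.536736
  t = 3.0000: CF_t = 1032.000000, DF = 0.798259, PV = 823.803086
Price P = sum_t PV_t = 881.024423
Convexity numerator sum_t t*(t + 1/m) * CF_t / (1+y/m)^(m*t + 2):
  t = 1.0000: term = 51.088564
  t = 2.0000: term = 142.175965
  t = 3.0000: term = 8506.817956
Convexity = (1/P) * sum = 8700.082484 / 881.024423 = 9.874962


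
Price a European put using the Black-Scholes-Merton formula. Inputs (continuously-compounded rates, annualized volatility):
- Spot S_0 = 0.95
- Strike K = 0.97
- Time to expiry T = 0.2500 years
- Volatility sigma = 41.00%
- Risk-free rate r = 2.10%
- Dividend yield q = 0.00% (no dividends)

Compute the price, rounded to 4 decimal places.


d1 = (ln(S/K) + (r - q + 0.5*sigma^2) * T) / (sigma * sqrt(T)) = 0.02648006
d2 = d1 - sigma * sqrt(T) = -0.17851994
exp(-rT) = 0.99476376; exp(-qT) = 1.00000000
P = K * exp(-rT) * N(-d2) - S_0 * exp(-qT) * N(-d1)
N(-d1) = 0.48943722; N(-d2) = 0.57084267
P = 0.9700 * 0.99476376 * 0.57084267 - 0.9500 * 1.00000000 * 0.48943722 = 0.0859

Answer: Price = 0.0859


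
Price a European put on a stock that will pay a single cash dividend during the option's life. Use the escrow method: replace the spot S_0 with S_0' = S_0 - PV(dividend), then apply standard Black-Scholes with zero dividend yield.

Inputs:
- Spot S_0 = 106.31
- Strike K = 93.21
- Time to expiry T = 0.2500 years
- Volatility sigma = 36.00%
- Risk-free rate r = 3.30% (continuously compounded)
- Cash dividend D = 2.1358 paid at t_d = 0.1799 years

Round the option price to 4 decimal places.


Answer: Price = 2.6739

Derivation:
PV(D) = D * exp(-r * t_d) = 2.1358 * 0.99408089 = 2.12315796
S_0' = S_0 - PV(D) = 106.3100 - 2.12315796 = 104.18684204
d1 = (ln(S_0'/K) + (r + sigma^2/2)*T) / (sigma*sqrt(T)) = 0.75433796
d2 = d1 - sigma*sqrt(T) = 0.57433796
exp(-rT) = 0.99178394
N(-d1) = 0.22532316; N(-d2) = 0.28286956
P = K * exp(-rT) * N(-d2) - S_0' * N(-d1) = 93.2100 * 0.99178394 * 0.28286956 - 104.18684204 * 0.22532316 = 2.6739


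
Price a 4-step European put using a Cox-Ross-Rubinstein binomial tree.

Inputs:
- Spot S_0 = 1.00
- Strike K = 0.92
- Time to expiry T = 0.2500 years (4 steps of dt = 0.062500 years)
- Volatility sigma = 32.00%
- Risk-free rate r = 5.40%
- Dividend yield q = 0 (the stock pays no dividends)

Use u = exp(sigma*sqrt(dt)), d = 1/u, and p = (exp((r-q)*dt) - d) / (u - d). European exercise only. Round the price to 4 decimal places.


dt = T/N = 0.062500
u = exp(sigma*sqrt(dt)) = 1.083287; d = 1/u = 0.923116
p = (exp((r-q)*dt) - d) / (u - d) = 0.501118
Discount per step: exp(-r*dt) = 0.996631
Stock lattice S(k, i) with i counting down-moves:
  k=0: S(0,0) = 1.0000
  k=1: S(1,0) = 1.0833; S(1,1) = 0.9231
  k=2: S(2,0) = 1.1735; S(2,1) = 1.0000; S(2,2) = 0.8521
  k=3: S(3,0) = 1.2712; S(3,1) = 1.0833; S(3,2) = 0.9231; S(3,3) = 0.7866
  k=4: S(4,0) = 1.3771; S(4,1) = 1.1735; S(4,2) = 1.0000; S(4,3) = 0.8521; S(4,4) = 0.7261
Terminal payoffs V(N, i) = max(K - S_T, 0):
  V(4,0) = 0.000000; V(4,1) = 0.000000; V(4,2) = 0.000000; V(4,3) = 0.067856; V(4,4) = 0.193851
Backward induction: V(k, i) = exp(-r*dt) * [p * V(k+1, i) + (1-p) * V(k+1, i+1)].
  V(3,0) = exp(-r*dt) * [p*0.000000 + (1-p)*0.000000] = 0.000000
  V(3,1) = exp(-r*dt) * [p*0.000000 + (1-p)*0.000000] = 0.000000
  V(3,2) = exp(-r*dt) * [p*0.000000 + (1-p)*0.067856] = 0.033738
  V(3,3) = exp(-r*dt) * [p*0.067856 + (1-p)*0.193851] = 0.130272
  V(2,0) = exp(-r*dt) * [p*0.000000 + (1-p)*0.000000] = 0.000000
  V(2,1) = exp(-r*dt) * [p*0.000000 + (1-p)*0.033738] = 0.016775
  V(2,2) = exp(-r*dt) * [p*0.033738 + (1-p)*0.130272] = 0.081621
  V(1,0) = exp(-r*dt) * [p*0.000000 + (1-p)*0.016775] = 0.008340
  V(1,1) = exp(-r*dt) * [p*0.016775 + (1-p)*0.081621] = 0.048960
  V(0,0) = exp(-r*dt) * [p*0.008340 + (1-p)*0.048960] = 0.028508

Answer: Price = V(0,0) = 0.0285


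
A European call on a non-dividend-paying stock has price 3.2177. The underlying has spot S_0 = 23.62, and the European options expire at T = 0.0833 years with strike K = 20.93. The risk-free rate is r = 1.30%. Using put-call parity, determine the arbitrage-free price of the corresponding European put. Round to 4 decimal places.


Put-call parity: C - P = S_0 * exp(-qT) - K * exp(-rT).
S_0 * exp(-qT) = 23.6200 * 1.00000000 = 23.62000000
K * exp(-rT) = 20.9300 * 0.99891769 = 20.90734717
P = C - S*exp(-qT) + K*exp(-rT)
P = 3.2177 - 23.62000000 + 20.90734717 = 0.5050

Answer: Put price = 0.5050


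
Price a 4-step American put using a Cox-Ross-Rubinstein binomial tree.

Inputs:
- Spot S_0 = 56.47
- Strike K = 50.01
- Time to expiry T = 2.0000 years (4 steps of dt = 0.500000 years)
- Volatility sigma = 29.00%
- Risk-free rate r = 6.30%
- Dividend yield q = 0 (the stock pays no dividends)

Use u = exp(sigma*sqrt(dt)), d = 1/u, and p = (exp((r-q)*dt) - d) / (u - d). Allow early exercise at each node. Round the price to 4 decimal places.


dt = T/N = 0.500000
u = exp(sigma*sqrt(dt)) = 1.227600; d = 1/u = 0.814598
p = (exp((r-q)*dt) - d) / (u - d) = 0.526398
Discount per step: exp(-r*dt) = 0.968991
Stock lattice S(k, i) with i counting down-moves:
  k=0: S(0,0) = 56.4700
  k=1: S(1,0) = 69.3226; S(1,1) = 46.0003
  k=2: S(2,0) = 85.1004; S(2,1) = 56.4700; S(2,2) = 37.4718
  k=3: S(3,0) = 104.4692; S(3,1) = 69.3226; S(3,2) = 46.0003; S(3,3) = 30.5244
  k=4: S(4,0) = 128.2464; S(4,1) = 85.1004; S(4,2) = 56.4700; S(4,3) = 37.4718; S(4,4) = 24.8651
Terminal payoffs V(N, i) = max(K - S_T, 0):
  V(4,0) = 0.000000; V(4,1) = 0.000000; V(4,2) = 0.000000; V(4,3) = 12.538240; V(4,4) = 25.144889
Backward induction: V(k, i) = exp(-r*dt) * [p * V(k+1, i) + (1-p) * V(k+1, i+1)]; then take max(V_cont, immediate exercise) for American.
  V(3,0) = exp(-r*dt) * [p*0.000000 + (1-p)*0.000000] = 0.000000; exercise = 0.000000; V(3,0) = max -> 0.000000
  V(3,1) = exp(-r*dt) * [p*0.000000 + (1-p)*0.000000] = 0.000000; exercise = 0.000000; V(3,1) = max -> 0.000000
  V(3,2) = exp(-r*dt) * [p*0.000000 + (1-p)*12.538240] = 5.753995; exercise = 4.009671; V(3,2) = max -> 5.753995
  V(3,3) = exp(-r*dt) * [p*12.538240 + (1-p)*25.144889] = 17.934830; exercise = 19.485592; V(3,3) = max -> 19.485592
  V(2,0) = exp(-r*dt) * [p*0.000000 + (1-p)*0.000000] = 0.000000; exercise = 0.000000; V(2,0) = max -> 0.000000
  V(2,1) = exp(-r*dt) * [p*0.000000 + (1-p)*5.753995] = 2.640598; exercise = 0.000000; V(2,1) = max -> 2.640598
  V(2,2) = exp(-r*dt) * [p*5.753995 + (1-p)*19.485592] = 11.877214; exercise = 12.538240; V(2,2) = max -> 12.538240
  V(1,0) = exp(-r*dt) * [p*0.000000 + (1-p)*2.640598] = 1.211812; exercise = 0.000000; V(1,0) = max -> 1.211812
  V(1,1) = exp(-r*dt) * [p*2.640598 + (1-p)*12.538240] = 7.100899; exercise = 4.009671; V(1,1) = max -> 7.100899
  V(0,0) = exp(-r*dt) * [p*1.211812 + (1-p)*7.100899] = 3.876829; exercise = 0.000000; V(0,0) = max -> 3.876829

Answer: Price = V(0,0) = 3.8768


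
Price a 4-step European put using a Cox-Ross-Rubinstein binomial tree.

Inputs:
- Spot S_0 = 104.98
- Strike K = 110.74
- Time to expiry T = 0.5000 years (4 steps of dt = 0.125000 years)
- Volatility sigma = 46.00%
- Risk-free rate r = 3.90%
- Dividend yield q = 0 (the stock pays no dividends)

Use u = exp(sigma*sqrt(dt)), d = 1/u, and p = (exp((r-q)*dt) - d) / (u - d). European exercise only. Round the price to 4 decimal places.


dt = T/N = 0.125000
u = exp(sigma*sqrt(dt)) = 1.176607; d = 1/u = 0.849902
p = (exp((r-q)*dt) - d) / (u - d) = 0.474389
Discount per step: exp(-r*dt) = 0.995137
Stock lattice S(k, i) with i counting down-moves:
  k=0: S(0,0) = 104.9800
  k=1: S(1,0) = 123.5202; S(1,1) = 89.2227
  k=2: S(2,0) = 145.3346; S(2,1) = 104.9800; S(2,2) = 75.8305
  k=3: S(3,0) = 171.0017; S(3,1) = 123.5202; S(3,2) = 89.2227; S(3,3) = 64.4485
  k=4: S(4,0) = 201.2017; S(4,1) = 145.3346; S(4,2) = 104.9800; S(4,3) = 75.8305; S(4,4) = 54.7749
Terminal payoffs V(N, i) = max(K - S_T, 0):
  V(4,0) = 0.000000; V(4,1) = 0.000000; V(4,2) = 5.760000; V(4,3) = 34.909489; V(4,4) = 55.965124
Backward induction: V(k, i) = exp(-r*dt) * [p * V(k+1, i) + (1-p) * V(k+1, i+1)].
  V(3,0) = exp(-r*dt) * [p*0.000000 + (1-p)*0.000000] = 0.000000
  V(3,1) = exp(-r*dt) * [p*0.000000 + (1-p)*5.760000] = 3.012797
  V(3,2) = exp(-r*dt) * [p*5.760000 + (1-p)*34.909489] = 20.978774
  V(3,3) = exp(-r*dt) * [p*34.909489 + (1-p)*55.965124] = 45.752974
  V(2,0) = exp(-r*dt) * [p*0.000000 + (1-p)*3.012797] = 1.575858
  V(2,1) = exp(-r*dt) * [p*3.012797 + (1-p)*20.978774] = 12.395339
  V(2,2) = exp(-r*dt) * [p*20.978774 + (1-p)*45.752974] = 33.835020
  V(1,0) = exp(-r*dt) * [p*1.575858 + (1-p)*12.395339] = 7.227378
  V(1,1) = exp(-r*dt) * [p*12.395339 + (1-p)*33.835020] = 23.549191
  V(0,0) = exp(-r*dt) * [p*7.227378 + (1-p)*23.549191] = 15.729436

Answer: Price = V(0,0) = 15.7294


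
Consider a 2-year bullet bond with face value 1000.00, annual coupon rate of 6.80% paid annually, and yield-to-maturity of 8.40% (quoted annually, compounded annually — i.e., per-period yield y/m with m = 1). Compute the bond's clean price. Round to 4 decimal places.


Coupon per period c = face * coupon_rate / m = 68.000000
Periods per year m = 1; per-period yield y/m = 0.084000
Number of cashflows N = 2
Cashflows (t years, CF_t, discount factor 1/(1+y/m)^(m*t), PV):
  t = 1.0000: CF_t = 68.000000, DF = 0.922509, PV = 62.730627
  t = 2.0000: CF_t = 1068.000000, DF = 0.851023, PV = 908.892853
Price P = sum_t PV_t = 971.623480

Answer: Price = 971.6235


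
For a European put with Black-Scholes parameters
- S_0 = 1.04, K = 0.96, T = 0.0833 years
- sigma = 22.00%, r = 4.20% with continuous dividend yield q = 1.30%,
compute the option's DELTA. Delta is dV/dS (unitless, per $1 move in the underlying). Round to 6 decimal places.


d1 = 1.3303908643; d2 = 1.2668950376
phi(d1) = 0.1646540852; exp(-qT) = 0.9989176861; exp(-rT) = 0.9965075130
N(-d1) = 0.0916947615
Delta = -exp(-qT) * N(-d1) = -0.9989176861 * 0.0916947615 = -0.091596

Answer: Delta = -0.091596


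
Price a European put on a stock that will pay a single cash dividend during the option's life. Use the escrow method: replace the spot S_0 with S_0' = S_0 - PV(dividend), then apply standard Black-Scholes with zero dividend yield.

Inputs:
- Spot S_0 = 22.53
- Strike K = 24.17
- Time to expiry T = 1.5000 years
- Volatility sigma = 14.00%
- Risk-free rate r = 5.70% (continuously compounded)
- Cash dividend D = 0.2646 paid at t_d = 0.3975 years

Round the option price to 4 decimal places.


Answer: Price = 1.4781

Derivation:
PV(D) = D * exp(-r * t_d) = 0.2646 * 0.97759725 = 0.25867223
S_0' = S_0 - PV(D) = 22.5300 - 0.25867223 = 22.27132777
d1 = (ln(S_0'/K) + (r + sigma^2/2)*T) / (sigma*sqrt(T)) = 0.10724045
d2 = d1 - sigma*sqrt(T) = -0.06422384
exp(-rT) = 0.91805314
N(-d1) = 0.45729911; N(-d2) = 0.52560400
P = K * exp(-rT) * N(-d2) - S_0' * N(-d1) = 24.1700 * 0.91805314 * 0.52560400 - 22.27132777 * 0.45729911 = 1.4781


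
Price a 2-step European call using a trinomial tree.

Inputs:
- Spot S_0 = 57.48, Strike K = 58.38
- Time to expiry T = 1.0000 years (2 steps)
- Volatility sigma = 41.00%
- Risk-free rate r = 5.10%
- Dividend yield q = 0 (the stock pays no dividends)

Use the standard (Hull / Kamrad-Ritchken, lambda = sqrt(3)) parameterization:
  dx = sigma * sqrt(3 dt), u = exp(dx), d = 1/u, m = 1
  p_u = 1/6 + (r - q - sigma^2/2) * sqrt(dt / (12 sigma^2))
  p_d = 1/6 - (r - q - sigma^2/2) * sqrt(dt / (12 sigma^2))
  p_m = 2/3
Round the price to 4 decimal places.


dt = T/N = 0.500000; dx = sigma*sqrt(3*dt) = 0.502145
u = exp(dx) = 1.652262; d = 1/u = 0.605231
p_u = 0.150212, p_m = 0.666667, p_d = 0.183121
Discount per step: exp(-r*dt) = 0.974822
Stock lattice S(k, j) with j the centered position index:
  k=0: S(0,+0) = 57.4800
  k=1: S(1,-1) = 34.7887; S(1,+0) = 57.4800; S(1,+1) = 94.9720
  k=2: S(2,-2) = 21.0552; S(2,-1) = 34.7887; S(2,+0) = 57.4800; S(2,+1) = 94.9720; S(2,+2) = 156.9187
Terminal payoffs V(N, j) = max(S_T - K, 0):
  V(2,-2) = 0.000000; V(2,-1) = 0.000000; V(2,+0) = 0.000000; V(2,+1) = 36.592033; V(2,+2) = 98.538703
Backward induction: V(k, j) = exp(-r*dt) * [p_u * V(k+1, j+1) + p_m * V(k+1, j) + p_d * V(k+1, j-1)]
  V(1,-1) = exp(-r*dt) * [p_u*0.000000 + p_m*0.000000 + p_d*0.000000] = 0.000000
  V(1,+0) = exp(-r*dt) * [p_u*36.592033 + p_m*0.000000 + p_d*0.000000] = 5.358182
  V(1,+1) = exp(-r*dt) * [p_u*98.538703 + p_m*36.592033 + p_d*0.000000] = 38.209538
  V(0,+0) = exp(-r*dt) * [p_u*38.209538 + p_m*5.358182 + p_d*0.000000] = 9.077217

Answer: Price = V(0,0) = 9.0772


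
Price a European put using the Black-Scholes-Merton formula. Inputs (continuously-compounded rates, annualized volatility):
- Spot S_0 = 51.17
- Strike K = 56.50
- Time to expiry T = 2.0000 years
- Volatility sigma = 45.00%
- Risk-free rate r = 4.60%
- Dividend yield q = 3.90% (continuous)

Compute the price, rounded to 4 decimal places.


Answer: Price = 14.5497

Derivation:
d1 = (ln(S/K) + (r - q + 0.5*sigma^2) * T) / (sigma * sqrt(T)) = 0.18449639
d2 = d1 - sigma * sqrt(T) = -0.45189971
exp(-rT) = 0.91210515; exp(-qT) = 0.92496443
P = K * exp(-rT) * N(-d2) - S_0 * exp(-qT) * N(-d1)
N(-d1) = 0.42681203; N(-d2) = 0.67432938
P = 56.5000 * 0.91210515 * 0.67432938 - 51.1700 * 0.92496443 * 0.42681203 = 14.5497


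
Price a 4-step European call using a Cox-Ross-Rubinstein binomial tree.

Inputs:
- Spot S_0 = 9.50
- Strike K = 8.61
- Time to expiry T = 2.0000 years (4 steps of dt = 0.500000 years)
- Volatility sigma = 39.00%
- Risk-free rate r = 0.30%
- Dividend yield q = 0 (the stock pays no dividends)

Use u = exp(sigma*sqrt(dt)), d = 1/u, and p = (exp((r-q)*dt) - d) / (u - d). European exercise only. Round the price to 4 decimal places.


Answer: Price = V(0,0) = 2.4787

Derivation:
dt = T/N = 0.500000
u = exp(sigma*sqrt(dt)) = 1.317547; d = 1/u = 0.758986
p = (exp((r-q)*dt) - d) / (u - d) = 0.434178
Discount per step: exp(-r*dt) = 0.998501
Stock lattice S(k, i) with i counting down-moves:
  k=0: S(0,0) = 9.5000
  k=1: S(1,0) = 12.5167; S(1,1) = 7.2104
  k=2: S(2,0) = 16.4913; S(2,1) = 9.5000; S(2,2) = 5.4726
  k=3: S(3,0) = 21.7281; S(3,1) = 12.5167; S(3,2) = 7.2104; S(3,3) = 4.1536
  k=4: S(4,0) = 28.6278; S(4,1) = 16.4913; S(4,2) = 9.5000; S(4,3) = 5.4726; S(4,4) = 3.1525
Terminal payoffs V(N, i) = max(S_T - K, 0):
  V(4,0) = 20.017803; V(4,1) = 7.881335; V(4,2) = 0.890000; V(4,3) = 0.000000; V(4,4) = 0.000000
Backward induction: V(k, i) = exp(-r*dt) * [p * V(k+1, i) + (1-p) * V(k+1, i+1)].
  V(3,0) = exp(-r*dt) * [p*20.017803 + (1-p)*7.881335] = 13.131014
  V(3,1) = exp(-r*dt) * [p*7.881335 + (1-p)*0.890000] = 3.919601
  V(3,2) = exp(-r*dt) * [p*0.890000 + (1-p)*0.000000] = 0.385839
  V(3,3) = exp(-r*dt) * [p*0.000000 + (1-p)*0.000000] = 0.000000
  V(2,0) = exp(-r*dt) * [p*13.131014 + (1-p)*3.919601] = 7.907126
  V(2,1) = exp(-r*dt) * [p*3.919601 + (1-p)*0.385839] = 1.917244
  V(2,2) = exp(-r*dt) * [p*0.385839 + (1-p)*0.000000] = 0.167272
  V(1,0) = exp(-r*dt) * [p*7.907126 + (1-p)*1.917244] = 4.511148
  V(1,1) = exp(-r*dt) * [p*1.917244 + (1-p)*0.167272] = 0.925682
  V(0,0) = exp(-r*dt) * [p*4.511148 + (1-p)*0.925682] = 2.478693


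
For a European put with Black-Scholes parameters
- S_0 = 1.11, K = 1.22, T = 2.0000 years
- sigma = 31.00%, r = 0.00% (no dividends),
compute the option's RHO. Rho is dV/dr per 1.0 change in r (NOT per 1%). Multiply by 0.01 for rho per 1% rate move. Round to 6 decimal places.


Answer: Rho = -1.630220

Derivation:
d1 = 0.0036704694; d2 = -0.4347357349
phi(d1) = 0.3989395931; exp(-qT) = 1.0000000000; exp(-rT) = 1.0000000000
N(-d2) = 0.6681228716
Rho = -K*T*exp(-rT)*N(-d2) = -1.2200 * 2.0000 * 1.0000000000 * 0.6681228716 = -1.630220


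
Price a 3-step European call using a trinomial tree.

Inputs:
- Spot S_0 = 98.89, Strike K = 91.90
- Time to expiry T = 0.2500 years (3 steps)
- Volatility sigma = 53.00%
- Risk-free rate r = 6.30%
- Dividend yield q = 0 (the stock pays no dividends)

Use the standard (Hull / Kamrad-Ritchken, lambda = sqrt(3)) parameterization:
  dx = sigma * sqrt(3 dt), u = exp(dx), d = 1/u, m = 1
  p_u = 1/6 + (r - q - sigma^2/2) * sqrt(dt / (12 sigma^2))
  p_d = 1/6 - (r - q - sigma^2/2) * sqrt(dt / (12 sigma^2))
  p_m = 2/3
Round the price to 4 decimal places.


Answer: Price = V(0,0) = 14.8045

Derivation:
dt = T/N = 0.083333; dx = sigma*sqrt(3*dt) = 0.265000
u = exp(dx) = 1.303431; d = 1/u = 0.767206
p_u = 0.154489, p_m = 0.666667, p_d = 0.178844
Discount per step: exp(-r*dt) = 0.994764
Stock lattice S(k, j) with j the centered position index:
  k=0: S(0,+0) = 98.8900
  k=1: S(1,-1) = 75.8690; S(1,+0) = 98.8900; S(1,+1) = 128.8963
  k=2: S(2,-2) = 58.2071; S(2,-1) = 75.8690; S(2,+0) = 98.8900; S(2,+1) = 128.8963; S(2,+2) = 168.0074
  k=3: S(3,-3) = 44.6569; S(3,-2) = 58.2071; S(3,-1) = 75.8690; S(3,+0) = 98.8900; S(3,+1) = 128.8963; S(3,+2) = 168.0074; S(3,+3) = 218.9861
Terminal payoffs V(N, j) = max(S_T - K, 0):
  V(3,-3) = 0.000000; V(3,-2) = 0.000000; V(3,-1) = 0.000000; V(3,+0) = 6.990000; V(3,+1) = 36.996289; V(3,+2) = 76.107416; V(3,+3) = 127.086070
Backward induction: V(k, j) = exp(-r*dt) * [p_u * V(k+1, j+1) + p_m * V(k+1, j) + p_d * V(k+1, j-1)]
  V(2,-2) = exp(-r*dt) * [p_u*0.000000 + p_m*0.000000 + p_d*0.000000] = 0.000000
  V(2,-1) = exp(-r*dt) * [p_u*6.990000 + p_m*0.000000 + p_d*0.000000] = 1.074224
  V(2,+0) = exp(-r*dt) * [p_u*36.996289 + p_m*6.990000 + p_d*0.000000] = 10.321191
  V(2,+1) = exp(-r*dt) * [p_u*76.107416 + p_m*36.996289 + p_d*6.990000] = 37.474813
  V(2,+2) = exp(-r*dt) * [p_u*127.086070 + p_m*76.107416 + p_d*36.996289] = 76.585124
  V(1,-1) = exp(-r*dt) * [p_u*10.321191 + p_m*1.074224 + p_d*0.000000] = 2.298560
  V(1,+0) = exp(-r*dt) * [p_u*37.474813 + p_m*10.321191 + p_d*1.074224] = 12.795008
  V(1,+1) = exp(-r*dt) * [p_u*76.585124 + p_m*37.474813 + p_d*10.321191] = 38.458217
  V(0,+0) = exp(-r*dt) * [p_u*38.458217 + p_m*12.795008 + p_d*2.298560] = 14.804533


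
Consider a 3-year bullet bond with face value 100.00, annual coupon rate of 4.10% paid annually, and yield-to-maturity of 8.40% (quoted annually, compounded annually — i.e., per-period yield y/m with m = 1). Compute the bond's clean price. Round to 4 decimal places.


Answer: Price = 88.9980

Derivation:
Coupon per period c = face * coupon_rate / m = 4.100000
Periods per year m = 1; per-period yield y/m = 0.084000
Number of cashflows N = 3
Cashflows (t years, CF_t, discount factor 1/(1+y/m)^(m*t), PV):
  t = 1.0000: CF_t = 4.100000, DF = 0.922509, PV = 3.782288
  t = 2.0000: CF_t = 4.100000, DF = 0.851023, PV = 3.489195
  t = 3.0000: CF_t = 104.100000, DF = 0.785077, PV = 81.726497
Price P = sum_t PV_t = 88.997980


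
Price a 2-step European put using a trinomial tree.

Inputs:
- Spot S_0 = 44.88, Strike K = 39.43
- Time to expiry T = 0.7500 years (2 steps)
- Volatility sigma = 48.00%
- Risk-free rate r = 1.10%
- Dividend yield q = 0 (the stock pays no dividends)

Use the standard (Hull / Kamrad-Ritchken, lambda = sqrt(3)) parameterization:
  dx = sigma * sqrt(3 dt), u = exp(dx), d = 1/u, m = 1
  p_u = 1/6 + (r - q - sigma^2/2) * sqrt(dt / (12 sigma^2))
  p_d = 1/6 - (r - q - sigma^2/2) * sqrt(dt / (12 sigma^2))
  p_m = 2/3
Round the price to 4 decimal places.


Answer: Price = V(0,0) = 4.3455

Derivation:
dt = T/N = 0.375000; dx = sigma*sqrt(3*dt) = 0.509117
u = exp(dx) = 1.663821; d = 1/u = 0.601026
p_u = 0.128291, p_m = 0.666667, p_d = 0.205042
Discount per step: exp(-r*dt) = 0.995883
Stock lattice S(k, j) with j the centered position index:
  k=0: S(0,+0) = 44.8800
  k=1: S(1,-1) = 26.9741; S(1,+0) = 44.8800; S(1,+1) = 74.6723
  k=2: S(2,-2) = 16.2121; S(2,-1) = 26.9741; S(2,+0) = 44.8800; S(2,+1) = 74.6723; S(2,+2) = 124.2413
Terminal payoffs V(N, j) = max(K - S_T, 0):
  V(2,-2) = 23.217890; V(2,-1) = 12.455948; V(2,+0) = 0.000000; V(2,+1) = 0.000000; V(2,+2) = 0.000000
Backward induction: V(k, j) = exp(-r*dt) * [p_u * V(k+1, j+1) + p_m * V(k+1, j) + p_d * V(k+1, j-1)]
  V(1,-1) = exp(-r*dt) * [p_u*0.000000 + p_m*12.455948 + p_d*23.217890] = 13.010826
  V(1,+0) = exp(-r*dt) * [p_u*0.000000 + p_m*0.000000 + p_d*12.455948] = 2.543478
  V(1,+1) = exp(-r*dt) * [p_u*0.000000 + p_m*0.000000 + p_d*0.000000] = 0.000000
  V(0,+0) = exp(-r*dt) * [p_u*0.000000 + p_m*2.543478 + p_d*13.010826] = 4.345455


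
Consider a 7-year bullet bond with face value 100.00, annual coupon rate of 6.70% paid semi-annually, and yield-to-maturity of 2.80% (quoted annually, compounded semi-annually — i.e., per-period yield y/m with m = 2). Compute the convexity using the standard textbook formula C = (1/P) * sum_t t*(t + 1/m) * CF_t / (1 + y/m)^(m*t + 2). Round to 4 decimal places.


Answer: Convexity = 40.0303

Derivation:
Coupon per period c = face * coupon_rate / m = 3.350000
Periods per year m = 2; per-period yield y/m = 0.014000
Number of cashflows N = 14
Cashflows (t years, CF_t, discount factor 1/(1+y/m)^(m*t), PV):
  t = 0.5000: CF_t = 3.350000, DF = 0.986193, PV = 3.303748
  t = 1.0000: CF_t = 3.350000, DF = 0.972577, PV = 3.258134
  t = 1.5000: CF_t = 3.350000, DF = 0.959149, PV = 3.213150
  t = 2.0000: CF_t = 3.350000, DF = 0.945906, PV = 3.168787
  t = 2.5000: CF_t = 3.350000, DF = 0.932847, PV = 3.125036
  t = 3.0000: CF_t = 3.350000, DF = 0.919967, PV = 3.081890
  t = 3.5000: CF_t = 3.350000, DF = 0.907265, PV = 3.039339
  t = 4.0000: CF_t = 3.350000, DF = 0.894739, PV = 2.997376
  t = 4.5000: CF_t = 3.350000, DF = 0.882386, PV = 2.955992
  t = 5.0000: CF_t = 3.350000, DF = 0.870203, PV = 2.915179
  t = 5.5000: CF_t = 3.350000, DF = 0.858188, PV = 2.874930
  t = 6.0000: CF_t = 3.350000, DF = 0.846339, PV = 2.835237
  t = 6.5000: CF_t = 3.350000, DF = 0.834654, PV = 2.796092
  t = 7.0000: CF_t = 103.350000, DF = 0.823130, PV = 85.070525
Price P = sum_t PV_t = 124.635412
Convexity numerator sum_t t*(t + 1/m) * CF_t / (1+y/m)^(m*t + 2):
  t = 0.5000: term = 1.606575
  t = 1.0000: term = 4.753180
  t = 1.5000: term = 9.375108
  t = 2.0000: term = 15.409448
  t = 2.5000: term = 22.795041
  t = 3.0000: term = 31.472444
  t = 3.5000: term = 41.383884
  t = 4.0000: term = 52.473226
  t = 4.5000: term = 64.685929
  t = 5.0000: term = 77.969014
  t = 5.5000: term = 92.271022
  t = 6.0000: term = 107.541984
  t = 6.5000: term = 123.733381
  t = 7.0000: term = 4343.726821
Convexity = (1/P) * sum = 4989.197056 / 124.635412 = 40.030333


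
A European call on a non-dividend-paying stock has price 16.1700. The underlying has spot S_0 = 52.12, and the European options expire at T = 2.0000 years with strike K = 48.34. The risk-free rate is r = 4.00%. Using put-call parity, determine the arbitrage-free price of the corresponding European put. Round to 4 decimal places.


Answer: Put price = 8.6734

Derivation:
Put-call parity: C - P = S_0 * exp(-qT) - K * exp(-rT).
S_0 * exp(-qT) = 52.1200 * 1.00000000 = 52.12000000
K * exp(-rT) = 48.3400 * 0.92311635 = 44.62344418
P = C - S*exp(-qT) + K*exp(-rT)
P = 16.1700 - 52.12000000 + 44.62344418 = 8.6734


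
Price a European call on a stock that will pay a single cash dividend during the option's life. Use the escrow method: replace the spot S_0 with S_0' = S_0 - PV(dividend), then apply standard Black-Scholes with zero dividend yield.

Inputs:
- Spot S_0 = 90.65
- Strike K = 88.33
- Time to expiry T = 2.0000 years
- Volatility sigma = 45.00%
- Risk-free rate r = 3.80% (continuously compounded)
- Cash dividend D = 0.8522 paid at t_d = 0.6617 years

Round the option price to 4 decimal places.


Answer: Price = 25.6278

Derivation:
PV(D) = D * exp(-r * t_d) = 0.8522 * 0.97516889 = 0.83103893
S_0' = S_0 - PV(D) = 90.6500 - 0.83103893 = 89.81896107
d1 = (ln(S_0'/K) + (r + sigma^2/2)*T) / (sigma*sqrt(T)) = 0.46388766
d2 = d1 - sigma*sqrt(T) = -0.17250844
exp(-rT) = 0.92681621
N(d1) = 0.67863588; N(d2) = 0.43151891
C = S_0' * N(d1) - K * exp(-rT) * N(d2) = 89.81896107 * 0.67863588 - 88.3300 * 0.92681621 * 0.43151891 = 25.6278


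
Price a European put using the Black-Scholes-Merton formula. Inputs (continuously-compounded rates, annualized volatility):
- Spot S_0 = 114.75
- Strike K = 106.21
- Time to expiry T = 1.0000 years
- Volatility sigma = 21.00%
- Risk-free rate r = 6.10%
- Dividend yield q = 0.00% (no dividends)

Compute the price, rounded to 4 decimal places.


d1 = (ln(S/K) + (r - q + 0.5*sigma^2) * T) / (sigma * sqrt(T)) = 0.76375039
d2 = d1 - sigma * sqrt(T) = 0.55375039
exp(-rT) = 0.94082324; exp(-qT) = 1.00000000
P = K * exp(-rT) * N(-d2) - S_0 * exp(-qT) * N(-d1)
N(-d1) = 0.22250800; N(-d2) = 0.28987484
P = 106.2100 * 0.94082324 * 0.28987484 - 114.7500 * 1.00000000 * 0.22250800 = 3.4329

Answer: Price = 3.4329


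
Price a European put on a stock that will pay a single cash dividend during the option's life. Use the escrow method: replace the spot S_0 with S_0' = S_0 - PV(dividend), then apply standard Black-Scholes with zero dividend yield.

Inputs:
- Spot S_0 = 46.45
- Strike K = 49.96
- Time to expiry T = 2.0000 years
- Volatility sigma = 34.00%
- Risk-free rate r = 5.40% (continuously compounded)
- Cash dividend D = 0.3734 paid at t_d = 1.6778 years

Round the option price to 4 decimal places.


Answer: Price = 8.0227

Derivation:
PV(D) = D * exp(-r * t_d) = 0.3734 * 0.91338189 = 0.34105680
S_0' = S_0 - PV(D) = 46.4500 - 0.34105680 = 46.10894320
d1 = (ln(S_0'/K) + (r + sigma^2/2)*T) / (sigma*sqrt(T)) = 0.29819991
d2 = d1 - sigma*sqrt(T) = -0.18263270
exp(-rT) = 0.89762760
N(-d1) = 0.38277530; N(-d2) = 0.57245689
P = K * exp(-rT) * N(-d2) - S_0' * N(-d1) = 49.9600 * 0.89762760 * 0.57245689 - 46.10894320 * 0.38277530 = 8.0227


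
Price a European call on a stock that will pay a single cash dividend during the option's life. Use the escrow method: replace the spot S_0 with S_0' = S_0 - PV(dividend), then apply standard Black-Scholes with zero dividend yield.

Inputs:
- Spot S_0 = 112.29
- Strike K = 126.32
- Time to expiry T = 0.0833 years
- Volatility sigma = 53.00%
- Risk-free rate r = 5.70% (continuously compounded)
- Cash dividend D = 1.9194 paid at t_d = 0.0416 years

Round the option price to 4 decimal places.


PV(D) = D * exp(-r * t_d) = 1.9194 * 0.99763161 = 1.91485411
S_0' = S_0 - PV(D) = 112.2900 - 1.91485411 = 110.37514589
d1 = (ln(S_0'/K) + (r + sigma^2/2)*T) / (sigma*sqrt(T)) = -0.77458298
d2 = d1 - sigma*sqrt(T) = -0.92755020
exp(-rT) = 0.99526315
N(d1) = 0.21929306; N(d2) = 0.17682047
C = S_0' * N(d1) - K * exp(-rT) * N(d2) = 110.37514589 * 0.21929306 - 126.3200 * 0.99526315 * 0.17682047 = 1.9743

Answer: Price = 1.9743


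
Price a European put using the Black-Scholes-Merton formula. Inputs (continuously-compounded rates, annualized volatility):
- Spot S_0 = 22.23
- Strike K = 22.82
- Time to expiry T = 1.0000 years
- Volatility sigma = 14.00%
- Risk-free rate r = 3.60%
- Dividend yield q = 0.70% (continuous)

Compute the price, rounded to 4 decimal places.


d1 = (ln(S/K) + (r - q + 0.5*sigma^2) * T) / (sigma * sqrt(T)) = 0.09003845
d2 = d1 - sigma * sqrt(T) = -0.04996155
exp(-rT) = 0.96464029; exp(-qT) = 0.99302444
P = K * exp(-rT) * N(-d2) - S_0 * exp(-qT) * N(-d1)
N(-d1) = 0.46412833; N(-d2) = 0.51992348
P = 22.8200 * 0.96464029 * 0.51992348 - 22.2300 * 0.99302444 * 0.46412833 = 1.1995

Answer: Price = 1.1995


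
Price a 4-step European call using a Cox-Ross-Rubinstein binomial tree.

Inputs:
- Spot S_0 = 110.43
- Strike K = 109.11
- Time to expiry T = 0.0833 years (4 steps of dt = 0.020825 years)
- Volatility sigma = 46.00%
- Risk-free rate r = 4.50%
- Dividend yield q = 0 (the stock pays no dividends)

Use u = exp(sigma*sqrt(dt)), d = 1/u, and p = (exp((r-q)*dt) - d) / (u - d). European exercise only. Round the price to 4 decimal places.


dt = T/N = 0.020825
u = exp(sigma*sqrt(dt)) = 1.068635; d = 1/u = 0.935773
p = (exp((r-q)*dt) - d) / (u - d) = 0.490467
Discount per step: exp(-r*dt) = 0.999063
Stock lattice S(k, i) with i counting down-moves:
  k=0: S(0,0) = 110.4300
  k=1: S(1,0) = 118.0093; S(1,1) = 103.3374
  k=2: S(2,0) = 126.1089; S(2,1) = 110.4300; S(2,2) = 96.7004
  k=3: S(3,0) = 134.7644; S(3,1) = 118.0093; S(3,2) = 103.3374; S(3,3) = 90.4897
  k=4: S(4,0) = 144.0139; S(4,1) = 126.1089; S(4,2) = 110.4300; S(4,3) = 96.7004; S(4,4) = 84.6778
Terminal payoffs V(N, i) = max(S_T - K, 0):
  V(4,0) = 34.903902; V(4,1) = 16.998902; V(4,2) = 1.320000; V(4,3) = 0.000000; V(4,4) = 0.000000
Backward induction: V(k, i) = exp(-r*dt) * [p * V(k+1, i) + (1-p) * V(k+1, i+1)].
  V(3,0) = exp(-r*dt) * [p*34.903902 + (1-p)*16.998902] = 25.756571
  V(3,1) = exp(-r*dt) * [p*16.998902 + (1-p)*1.320000] = 9.001549
  V(3,2) = exp(-r*dt) * [p*1.320000 + (1-p)*0.000000] = 0.646810
  V(3,3) = exp(-r*dt) * [p*0.000000 + (1-p)*0.000000] = 0.000000
  V(2,0) = exp(-r*dt) * [p*25.756571 + (1-p)*9.001549] = 17.203210
  V(2,1) = exp(-r*dt) * [p*9.001549 + (1-p)*0.646810] = 4.740092
  V(2,2) = exp(-r*dt) * [p*0.646810 + (1-p)*0.000000] = 0.316942
  V(1,0) = exp(-r*dt) * [p*17.203210 + (1-p)*4.740092] = 10.842678
  V(1,1) = exp(-r*dt) * [p*4.740092 + (1-p)*0.316942] = 2.484024
  V(0,0) = exp(-r*dt) * [p*10.842678 + (1-p)*2.484024] = 6.577504

Answer: Price = V(0,0) = 6.5775


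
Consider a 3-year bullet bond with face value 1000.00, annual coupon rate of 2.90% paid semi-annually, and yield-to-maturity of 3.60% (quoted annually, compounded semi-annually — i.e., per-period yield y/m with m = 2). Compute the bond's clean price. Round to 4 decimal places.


Coupon per period c = face * coupon_rate / m = 14.500000
Periods per year m = 2; per-period yield y/m = 0.018000
Number of cashflows N = 6
Cashflows (t years, CF_t, discount factor 1/(1+y/m)^(m*t), PV):
  t = 0.5000: CF_t = 14.500000, DF = 0.982318, PV = 14.243615
  t = 1.0000: CF_t = 14.500000, DF = 0.964949, PV = 13.991763
  t = 1.5000: CF_t = 14.500000, DF = 0.947887, PV = 13.744365
  t = 2.0000: CF_t = 14.500000, DF = 0.931127, PV = 13.501341
  t = 2.5000: CF_t = 14.500000, DF = 0.914663, PV = 13.262613
  t = 3.0000: CF_t = 1014.500000, DF = 0.898490, PV = 911.518282
Price P = sum_t PV_t = 980.261978

Answer: Price = 980.2620


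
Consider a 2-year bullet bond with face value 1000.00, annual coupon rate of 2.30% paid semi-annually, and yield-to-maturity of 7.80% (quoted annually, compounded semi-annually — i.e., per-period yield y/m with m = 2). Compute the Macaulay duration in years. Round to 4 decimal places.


Coupon per period c = face * coupon_rate / m = 11.500000
Periods per year m = 2; per-period yield y/m = 0.039000
Number of cashflows N = 4
Cashflows (t years, CF_t, discount factor 1/(1+y/m)^(m*t), PV):
  t = 0.5000: CF_t = 11.500000, DF = 0.962464, PV = 11.068335
  t = 1.0000: CF_t = 11.500000, DF = 0.926337, PV = 10.652873
  t = 1.5000: CF_t = 11.500000, DF = 0.891566, PV = 10.253006
  t = 2.0000: CF_t = 1011.500000, DF = 0.858100, PV = 867.967966
Price P = sum_t PV_t = 899.942179
Macaulay numerator sum_t t * PV_t:
  t * PV_t at t = 0.5000: 5.534167
  t * PV_t at t = 1.0000: 10.652873
  t * PV_t at t = 1.5000: 15.379509
  t * PV_t at t = 2.0000: 1735.935931
Macaulay duration D = (sum_t t * PV_t) / P = 1767.502480 / 899.942179 = 1.964018

Answer: Macaulay duration = 1.9640 years


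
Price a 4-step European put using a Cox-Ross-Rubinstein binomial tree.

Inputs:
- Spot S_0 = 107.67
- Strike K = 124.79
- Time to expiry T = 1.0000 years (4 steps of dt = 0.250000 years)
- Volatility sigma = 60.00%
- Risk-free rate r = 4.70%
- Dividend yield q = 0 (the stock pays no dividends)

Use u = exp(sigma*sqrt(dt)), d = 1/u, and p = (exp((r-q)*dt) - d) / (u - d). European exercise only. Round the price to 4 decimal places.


dt = T/N = 0.250000
u = exp(sigma*sqrt(dt)) = 1.349859; d = 1/u = 0.740818
p = (exp((r-q)*dt) - d) / (u - d) = 0.444964
Discount per step: exp(-r*dt) = 0.988319
Stock lattice S(k, i) with i counting down-moves:
  k=0: S(0,0) = 107.6700
  k=1: S(1,0) = 145.3393; S(1,1) = 79.7639
  k=2: S(2,0) = 196.1875; S(2,1) = 107.6700; S(2,2) = 59.0905
  k=3: S(3,0) = 264.8255; S(3,1) = 145.3393; S(3,2) = 79.7639; S(3,3) = 43.7754
  k=4: S(4,0) = 357.4770; S(4,1) = 196.1875; S(4,2) = 107.6700; S(4,3) = 59.0905; S(4,4) = 32.4296
Terminal payoffs V(N, i) = max(K - S_T, 0):
  V(4,0) = 0.000000; V(4,1) = 0.000000; V(4,2) = 17.120000; V(4,3) = 65.699451; V(4,4) = 92.360419
Backward induction: V(k, i) = exp(-r*dt) * [p * V(k+1, i) + (1-p) * V(k+1, i+1)].
  V(3,0) = exp(-r*dt) * [p*0.000000 + (1-p)*0.000000] = 0.000000
  V(3,1) = exp(-r*dt) * [p*0.000000 + (1-p)*17.120000] = 9.391220
  V(3,2) = exp(-r*dt) * [p*17.120000 + (1-p)*65.699451] = 43.568400
  V(3,3) = exp(-r*dt) * [p*65.699451 + (1-p)*92.360419] = 79.556943
  V(2,0) = exp(-r*dt) * [p*0.000000 + (1-p)*9.391220] = 5.151578
  V(2,1) = exp(-r*dt) * [p*9.391220 + (1-p)*43.568400] = 28.029499
  V(2,2) = exp(-r*dt) * [p*43.568400 + (1-p)*79.556943] = 62.801075
  V(1,0) = exp(-r*dt) * [p*5.151578 + (1-p)*28.029499] = 17.641144
  V(1,1) = exp(-r*dt) * [p*28.029499 + (1-p)*62.801075] = 46.776118
  V(0,0) = exp(-r*dt) * [p*17.641144 + (1-p)*46.776118] = 33.417139

Answer: Price = V(0,0) = 33.4171
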